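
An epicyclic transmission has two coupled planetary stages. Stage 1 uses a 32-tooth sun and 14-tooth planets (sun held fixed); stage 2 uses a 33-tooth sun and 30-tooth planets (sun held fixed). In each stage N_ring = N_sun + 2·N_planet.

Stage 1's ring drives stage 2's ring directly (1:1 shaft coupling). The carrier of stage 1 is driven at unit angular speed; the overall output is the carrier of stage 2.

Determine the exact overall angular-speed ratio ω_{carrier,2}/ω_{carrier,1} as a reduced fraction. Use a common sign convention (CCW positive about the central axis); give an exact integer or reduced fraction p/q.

713/630

Stage 1: N_ring = 32 + 2·14 = 60
Stage 1: 32(ω_s−ω_c) = −60(ω_r−ω_c),  ω_s=0, ω_c=1
Stage 1: ω_r = 1 − (32/60)(0−1) = 23/15
  ⇒ ω_r¹/ω_c¹ = 23/15
Stage 2: N_ring = 33 + 2·30 = 93
Stage 2: 33(ω_s−ω_c) = −93(ω_r−ω_c),  ω_s=0, ω_r=1
Stage 2: 33(0−ω_c) = −93(1−ω_c)  ⇒  126ω_c = 93  ⇒  ω_c = 31/42
  ⇒ ω_c²/ω_r² = 31/42
Coupling ω_r² = ω_r¹ ⇒ overall = 23/15 × 31/42 = 713/630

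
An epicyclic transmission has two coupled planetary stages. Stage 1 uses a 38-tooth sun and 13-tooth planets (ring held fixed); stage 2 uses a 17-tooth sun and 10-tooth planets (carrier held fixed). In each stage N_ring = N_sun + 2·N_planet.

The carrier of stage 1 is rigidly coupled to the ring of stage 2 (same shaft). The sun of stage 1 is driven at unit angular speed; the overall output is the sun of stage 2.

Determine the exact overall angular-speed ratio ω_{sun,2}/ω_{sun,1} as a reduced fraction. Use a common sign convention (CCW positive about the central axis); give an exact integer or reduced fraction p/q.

Stage 1: N_ring = 38 + 2·13 = 64
Stage 1: 38(ω_s−ω_c) = −64(ω_r−ω_c),  ω_r=0, ω_s=1
Stage 1: 38(1−ω_c) = −64(0−ω_c)  ⇒  102ω_c = 38  ⇒  ω_c = 19/51
  ⇒ ω_c¹/ω_s¹ = 19/51
Stage 2: N_ring = 17 + 2·10 = 37
Stage 2: 17(ω_s−ω_c) = −37(ω_r−ω_c),  ω_c=0, ω_r=1
Stage 2: ω_s = 0 − (37/17)(1−0) = -37/17
  ⇒ ω_s²/ω_r² = -37/17
Coupling ω_r² = ω_c¹ ⇒ overall = 19/51 × -37/17 = -703/867

-703/867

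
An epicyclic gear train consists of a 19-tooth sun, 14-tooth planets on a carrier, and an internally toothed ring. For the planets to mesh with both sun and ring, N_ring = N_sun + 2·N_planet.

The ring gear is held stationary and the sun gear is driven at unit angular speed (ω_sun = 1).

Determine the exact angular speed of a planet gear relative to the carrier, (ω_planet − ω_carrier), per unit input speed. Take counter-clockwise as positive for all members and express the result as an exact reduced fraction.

-893/924

N_ring = 19 + 2·14 = 47
19(ω_s−ω_c) = −47(ω_r−ω_c),  ω_r=0, ω_s=1
19(1−ω_c) = −47(0−ω_c)  ⇒  66ω_c = 19  ⇒  ω_c = 19/66
sun–planet: 19·(1−19/66) = −14·(ω_p−ω_c)  ⇒  ω_p−ω_c = −(19/14)·(47/66) = -893/924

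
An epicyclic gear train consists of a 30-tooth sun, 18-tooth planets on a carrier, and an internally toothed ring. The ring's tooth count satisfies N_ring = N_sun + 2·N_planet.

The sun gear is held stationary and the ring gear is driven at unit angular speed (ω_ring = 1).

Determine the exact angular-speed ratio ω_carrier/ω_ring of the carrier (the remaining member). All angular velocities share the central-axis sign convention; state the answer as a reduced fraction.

11/16

N_ring = 30 + 2·18 = 66
30(ω_s−ω_c) = −66(ω_r−ω_c),  ω_s=0, ω_r=1
30(0−ω_c) = −66(1−ω_c)  ⇒  96ω_c = 66  ⇒  ω_c = 11/16
ω_c/ω_r = 11/16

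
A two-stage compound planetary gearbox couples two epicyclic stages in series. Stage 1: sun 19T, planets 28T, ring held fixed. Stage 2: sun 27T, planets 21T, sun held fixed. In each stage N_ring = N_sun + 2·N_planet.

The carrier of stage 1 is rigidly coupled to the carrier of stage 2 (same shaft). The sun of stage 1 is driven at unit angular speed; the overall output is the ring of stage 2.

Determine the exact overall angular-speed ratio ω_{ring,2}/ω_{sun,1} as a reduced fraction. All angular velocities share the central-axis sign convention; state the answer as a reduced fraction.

304/1081

Stage 1: N_ring = 19 + 2·28 = 75
Stage 1: 19(ω_s−ω_c) = −75(ω_r−ω_c),  ω_r=0, ω_s=1
Stage 1: 19(1−ω_c) = −75(0−ω_c)  ⇒  94ω_c = 19  ⇒  ω_c = 19/94
  ⇒ ω_c¹/ω_s¹ = 19/94
Stage 2: N_ring = 27 + 2·21 = 69
Stage 2: 27(ω_s−ω_c) = −69(ω_r−ω_c),  ω_s=0, ω_c=1
Stage 2: ω_r = 1 − (27/69)(0−1) = 32/23
  ⇒ ω_r²/ω_c² = 32/23
Coupling ω_c² = ω_c¹ ⇒ overall = 19/94 × 32/23 = 304/1081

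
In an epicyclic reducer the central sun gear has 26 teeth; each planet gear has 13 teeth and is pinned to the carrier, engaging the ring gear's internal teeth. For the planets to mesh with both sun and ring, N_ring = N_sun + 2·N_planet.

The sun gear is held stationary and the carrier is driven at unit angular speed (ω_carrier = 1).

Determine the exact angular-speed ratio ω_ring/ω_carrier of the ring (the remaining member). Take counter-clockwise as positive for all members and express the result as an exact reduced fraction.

3/2

N_ring = 26 + 2·13 = 52
26(ω_s−ω_c) = −52(ω_r−ω_c),  ω_s=0, ω_c=1
ω_r = 1 − (26/52)(0−1) = 3/2
ω_r/ω_c = 3/2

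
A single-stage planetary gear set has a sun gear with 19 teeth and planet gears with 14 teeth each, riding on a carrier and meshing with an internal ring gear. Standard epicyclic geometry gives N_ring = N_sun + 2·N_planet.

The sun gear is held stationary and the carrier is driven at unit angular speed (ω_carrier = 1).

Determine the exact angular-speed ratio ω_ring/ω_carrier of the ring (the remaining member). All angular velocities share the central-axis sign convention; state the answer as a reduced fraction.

66/47

N_ring = 19 + 2·14 = 47
19(ω_s−ω_c) = −47(ω_r−ω_c),  ω_s=0, ω_c=1
ω_r = 1 − (19/47)(0−1) = 66/47
ω_r/ω_c = 66/47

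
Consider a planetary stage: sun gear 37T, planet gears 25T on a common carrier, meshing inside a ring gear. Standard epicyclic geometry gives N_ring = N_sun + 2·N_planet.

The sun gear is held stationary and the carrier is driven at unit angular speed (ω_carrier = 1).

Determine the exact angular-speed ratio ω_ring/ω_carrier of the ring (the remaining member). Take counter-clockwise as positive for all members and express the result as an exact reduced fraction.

124/87

N_ring = 37 + 2·25 = 87
37(ω_s−ω_c) = −87(ω_r−ω_c),  ω_s=0, ω_c=1
ω_r = 1 − (37/87)(0−1) = 124/87
ω_r/ω_c = 124/87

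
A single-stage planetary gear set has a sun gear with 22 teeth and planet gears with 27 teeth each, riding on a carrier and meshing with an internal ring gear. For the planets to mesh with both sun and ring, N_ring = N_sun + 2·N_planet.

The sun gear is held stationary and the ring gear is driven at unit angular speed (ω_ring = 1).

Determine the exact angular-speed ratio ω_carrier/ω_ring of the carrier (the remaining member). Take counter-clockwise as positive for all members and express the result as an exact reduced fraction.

38/49

N_ring = 22 + 2·27 = 76
22(ω_s−ω_c) = −76(ω_r−ω_c),  ω_s=0, ω_r=1
22(0−ω_c) = −76(1−ω_c)  ⇒  98ω_c = 76  ⇒  ω_c = 38/49
ω_c/ω_r = 38/49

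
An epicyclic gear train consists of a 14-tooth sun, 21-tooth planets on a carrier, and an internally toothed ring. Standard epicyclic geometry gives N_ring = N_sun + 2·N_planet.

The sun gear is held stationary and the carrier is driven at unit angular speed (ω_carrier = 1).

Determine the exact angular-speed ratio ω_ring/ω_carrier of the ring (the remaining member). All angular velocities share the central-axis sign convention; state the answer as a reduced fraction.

N_ring = 14 + 2·21 = 56
14(ω_s−ω_c) = −56(ω_r−ω_c),  ω_s=0, ω_c=1
ω_r = 1 − (14/56)(0−1) = 5/4
ω_r/ω_c = 5/4

5/4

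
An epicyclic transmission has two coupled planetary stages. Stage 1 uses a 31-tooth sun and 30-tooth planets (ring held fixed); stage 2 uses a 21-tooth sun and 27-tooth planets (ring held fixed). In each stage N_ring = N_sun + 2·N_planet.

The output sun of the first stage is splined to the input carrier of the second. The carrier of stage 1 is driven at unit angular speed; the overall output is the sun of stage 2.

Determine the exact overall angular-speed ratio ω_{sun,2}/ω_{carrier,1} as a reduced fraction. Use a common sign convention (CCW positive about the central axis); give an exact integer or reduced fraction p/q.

3904/217

Stage 1: N_ring = 31 + 2·30 = 91
Stage 1: 31(ω_s−ω_c) = −91(ω_r−ω_c),  ω_r=0, ω_c=1
Stage 1: ω_s = 1 − (91/31)(0−1) = 122/31
  ⇒ ω_s¹/ω_c¹ = 122/31
Stage 2: N_ring = 21 + 2·27 = 75
Stage 2: 21(ω_s−ω_c) = −75(ω_r−ω_c),  ω_r=0, ω_c=1
Stage 2: ω_s = 1 − (75/21)(0−1) = 32/7
  ⇒ ω_s²/ω_c² = 32/7
Coupling ω_c² = ω_s¹ ⇒ overall = 122/31 × 32/7 = 3904/217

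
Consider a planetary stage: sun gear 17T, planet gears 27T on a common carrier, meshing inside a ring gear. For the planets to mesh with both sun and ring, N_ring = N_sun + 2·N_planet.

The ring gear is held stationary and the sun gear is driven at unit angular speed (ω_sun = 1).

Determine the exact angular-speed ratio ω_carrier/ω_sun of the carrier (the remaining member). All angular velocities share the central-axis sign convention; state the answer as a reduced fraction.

N_ring = 17 + 2·27 = 71
17(ω_s−ω_c) = −71(ω_r−ω_c),  ω_r=0, ω_s=1
17(1−ω_c) = −71(0−ω_c)  ⇒  88ω_c = 17  ⇒  ω_c = 17/88
ω_c/ω_s = 17/88

17/88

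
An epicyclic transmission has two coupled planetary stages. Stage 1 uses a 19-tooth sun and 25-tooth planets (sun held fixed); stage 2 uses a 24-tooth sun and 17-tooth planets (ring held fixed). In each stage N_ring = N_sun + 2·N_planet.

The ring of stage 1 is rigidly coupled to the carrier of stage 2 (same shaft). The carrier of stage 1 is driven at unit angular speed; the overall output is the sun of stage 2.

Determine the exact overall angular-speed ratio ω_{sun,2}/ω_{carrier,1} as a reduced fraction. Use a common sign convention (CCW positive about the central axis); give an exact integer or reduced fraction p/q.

Stage 1: N_ring = 19 + 2·25 = 69
Stage 1: 19(ω_s−ω_c) = −69(ω_r−ω_c),  ω_s=0, ω_c=1
Stage 1: ω_r = 1 − (19/69)(0−1) = 88/69
  ⇒ ω_r¹/ω_c¹ = 88/69
Stage 2: N_ring = 24 + 2·17 = 58
Stage 2: 24(ω_s−ω_c) = −58(ω_r−ω_c),  ω_r=0, ω_c=1
Stage 2: ω_s = 1 − (58/24)(0−1) = 41/12
  ⇒ ω_s²/ω_c² = 41/12
Coupling ω_c² = ω_r¹ ⇒ overall = 88/69 × 41/12 = 902/207

902/207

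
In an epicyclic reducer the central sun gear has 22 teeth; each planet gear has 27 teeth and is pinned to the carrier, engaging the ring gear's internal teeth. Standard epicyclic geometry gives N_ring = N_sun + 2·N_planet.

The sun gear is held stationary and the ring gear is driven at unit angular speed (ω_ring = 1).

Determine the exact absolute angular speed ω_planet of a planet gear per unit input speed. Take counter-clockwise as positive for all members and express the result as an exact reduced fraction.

38/27

N_ring = 22 + 2·27 = 76
22(ω_s−ω_c) = −76(ω_r−ω_c),  ω_s=0, ω_r=1
22(0−ω_c) = −76(1−ω_c)  ⇒  98ω_c = 76  ⇒  ω_c = 38/49
sun–planet: 22·(0−38/49) = −27·(ω_p−ω_c)  ⇒  ω_p−ω_c = −(22/27)·(-38/49) = 836/1323
ω_p = 38/49 + 836/1323 = 38/27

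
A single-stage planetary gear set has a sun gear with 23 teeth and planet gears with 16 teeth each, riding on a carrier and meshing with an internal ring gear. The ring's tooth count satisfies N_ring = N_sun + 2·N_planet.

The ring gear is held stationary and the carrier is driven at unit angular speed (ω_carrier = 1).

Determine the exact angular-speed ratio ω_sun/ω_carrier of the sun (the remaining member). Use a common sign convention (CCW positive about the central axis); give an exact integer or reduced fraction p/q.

78/23

N_ring = 23 + 2·16 = 55
23(ω_s−ω_c) = −55(ω_r−ω_c),  ω_r=0, ω_c=1
ω_s = 1 − (55/23)(0−1) = 78/23
ω_s/ω_c = 78/23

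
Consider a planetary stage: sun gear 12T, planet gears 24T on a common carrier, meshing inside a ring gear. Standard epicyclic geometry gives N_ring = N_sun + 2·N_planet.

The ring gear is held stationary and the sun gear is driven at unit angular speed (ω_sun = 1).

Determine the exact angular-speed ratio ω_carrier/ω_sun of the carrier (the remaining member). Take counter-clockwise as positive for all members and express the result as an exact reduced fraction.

1/6

N_ring = 12 + 2·24 = 60
12(ω_s−ω_c) = −60(ω_r−ω_c),  ω_r=0, ω_s=1
12(1−ω_c) = −60(0−ω_c)  ⇒  72ω_c = 12  ⇒  ω_c = 1/6
ω_c/ω_s = 1/6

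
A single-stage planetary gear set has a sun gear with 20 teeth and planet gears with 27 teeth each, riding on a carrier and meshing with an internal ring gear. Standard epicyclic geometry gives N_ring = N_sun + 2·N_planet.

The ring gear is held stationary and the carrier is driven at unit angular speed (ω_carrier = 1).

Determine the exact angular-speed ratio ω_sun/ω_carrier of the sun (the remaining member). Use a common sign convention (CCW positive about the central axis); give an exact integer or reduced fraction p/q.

47/10

N_ring = 20 + 2·27 = 74
20(ω_s−ω_c) = −74(ω_r−ω_c),  ω_r=0, ω_c=1
ω_s = 1 − (74/20)(0−1) = 47/10
ω_s/ω_c = 47/10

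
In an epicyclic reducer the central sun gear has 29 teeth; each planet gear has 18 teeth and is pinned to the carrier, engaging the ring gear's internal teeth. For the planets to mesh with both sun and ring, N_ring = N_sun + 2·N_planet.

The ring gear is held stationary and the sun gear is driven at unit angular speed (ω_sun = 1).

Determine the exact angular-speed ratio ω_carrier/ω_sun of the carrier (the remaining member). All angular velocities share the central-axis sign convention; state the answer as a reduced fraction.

N_ring = 29 + 2·18 = 65
29(ω_s−ω_c) = −65(ω_r−ω_c),  ω_r=0, ω_s=1
29(1−ω_c) = −65(0−ω_c)  ⇒  94ω_c = 29  ⇒  ω_c = 29/94
ω_c/ω_s = 29/94

29/94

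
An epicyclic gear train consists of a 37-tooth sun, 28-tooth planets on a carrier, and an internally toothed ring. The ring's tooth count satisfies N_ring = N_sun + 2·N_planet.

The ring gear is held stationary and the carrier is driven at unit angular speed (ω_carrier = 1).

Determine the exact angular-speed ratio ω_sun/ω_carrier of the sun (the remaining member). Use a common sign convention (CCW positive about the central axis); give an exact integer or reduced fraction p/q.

130/37

N_ring = 37 + 2·28 = 93
37(ω_s−ω_c) = −93(ω_r−ω_c),  ω_r=0, ω_c=1
ω_s = 1 − (93/37)(0−1) = 130/37
ω_s/ω_c = 130/37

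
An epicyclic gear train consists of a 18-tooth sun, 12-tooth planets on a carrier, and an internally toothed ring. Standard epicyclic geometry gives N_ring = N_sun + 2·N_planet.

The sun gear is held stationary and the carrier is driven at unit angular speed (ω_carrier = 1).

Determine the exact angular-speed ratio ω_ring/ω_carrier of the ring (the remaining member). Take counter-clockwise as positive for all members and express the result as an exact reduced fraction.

N_ring = 18 + 2·12 = 42
18(ω_s−ω_c) = −42(ω_r−ω_c),  ω_s=0, ω_c=1
ω_r = 1 − (18/42)(0−1) = 10/7
ω_r/ω_c = 10/7

10/7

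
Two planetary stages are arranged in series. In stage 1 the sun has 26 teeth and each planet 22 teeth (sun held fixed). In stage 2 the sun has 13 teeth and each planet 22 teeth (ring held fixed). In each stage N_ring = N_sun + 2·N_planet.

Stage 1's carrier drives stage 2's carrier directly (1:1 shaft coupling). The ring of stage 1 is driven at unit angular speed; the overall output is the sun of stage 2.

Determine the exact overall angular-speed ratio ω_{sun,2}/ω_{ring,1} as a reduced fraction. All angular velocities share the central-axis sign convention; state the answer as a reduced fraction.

1225/312

Stage 1: N_ring = 26 + 2·22 = 70
Stage 1: 26(ω_s−ω_c) = −70(ω_r−ω_c),  ω_s=0, ω_r=1
Stage 1: 26(0−ω_c) = −70(1−ω_c)  ⇒  96ω_c = 70  ⇒  ω_c = 35/48
  ⇒ ω_c¹/ω_r¹ = 35/48
Stage 2: N_ring = 13 + 2·22 = 57
Stage 2: 13(ω_s−ω_c) = −57(ω_r−ω_c),  ω_r=0, ω_c=1
Stage 2: ω_s = 1 − (57/13)(0−1) = 70/13
  ⇒ ω_s²/ω_c² = 70/13
Coupling ω_c² = ω_c¹ ⇒ overall = 35/48 × 70/13 = 1225/312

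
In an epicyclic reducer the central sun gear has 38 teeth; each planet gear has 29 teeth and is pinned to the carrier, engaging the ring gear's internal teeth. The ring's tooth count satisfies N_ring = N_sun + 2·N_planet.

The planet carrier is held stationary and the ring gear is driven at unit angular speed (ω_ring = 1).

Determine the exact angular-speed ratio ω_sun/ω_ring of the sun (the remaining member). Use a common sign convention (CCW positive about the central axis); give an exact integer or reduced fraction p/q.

-48/19

N_ring = 38 + 2·29 = 96
38(ω_s−ω_c) = −96(ω_r−ω_c),  ω_c=0, ω_r=1
ω_s = 0 − (96/38)(1−0) = -48/19
ω_s/ω_r = -48/19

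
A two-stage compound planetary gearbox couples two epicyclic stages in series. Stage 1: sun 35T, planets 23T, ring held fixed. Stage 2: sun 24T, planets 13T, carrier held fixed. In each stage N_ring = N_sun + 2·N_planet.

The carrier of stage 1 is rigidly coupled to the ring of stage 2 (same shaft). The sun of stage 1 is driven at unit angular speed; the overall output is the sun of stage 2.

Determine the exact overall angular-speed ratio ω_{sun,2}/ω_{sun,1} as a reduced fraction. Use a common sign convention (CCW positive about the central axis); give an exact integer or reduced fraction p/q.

Stage 1: N_ring = 35 + 2·23 = 81
Stage 1: 35(ω_s−ω_c) = −81(ω_r−ω_c),  ω_r=0, ω_s=1
Stage 1: 35(1−ω_c) = −81(0−ω_c)  ⇒  116ω_c = 35  ⇒  ω_c = 35/116
  ⇒ ω_c¹/ω_s¹ = 35/116
Stage 2: N_ring = 24 + 2·13 = 50
Stage 2: 24(ω_s−ω_c) = −50(ω_r−ω_c),  ω_c=0, ω_r=1
Stage 2: ω_s = 0 − (50/24)(1−0) = -25/12
  ⇒ ω_s²/ω_r² = -25/12
Coupling ω_r² = ω_c¹ ⇒ overall = 35/116 × -25/12 = -875/1392

-875/1392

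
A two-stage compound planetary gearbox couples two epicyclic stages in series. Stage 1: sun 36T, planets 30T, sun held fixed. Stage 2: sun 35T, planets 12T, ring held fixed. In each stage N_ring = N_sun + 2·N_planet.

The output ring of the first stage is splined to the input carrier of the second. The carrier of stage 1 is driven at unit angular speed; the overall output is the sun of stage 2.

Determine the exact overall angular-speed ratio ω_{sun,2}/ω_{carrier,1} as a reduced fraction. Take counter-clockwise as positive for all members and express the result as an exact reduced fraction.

517/140

Stage 1: N_ring = 36 + 2·30 = 96
Stage 1: 36(ω_s−ω_c) = −96(ω_r−ω_c),  ω_s=0, ω_c=1
Stage 1: ω_r = 1 − (36/96)(0−1) = 11/8
  ⇒ ω_r¹/ω_c¹ = 11/8
Stage 2: N_ring = 35 + 2·12 = 59
Stage 2: 35(ω_s−ω_c) = −59(ω_r−ω_c),  ω_r=0, ω_c=1
Stage 2: ω_s = 1 − (59/35)(0−1) = 94/35
  ⇒ ω_s²/ω_c² = 94/35
Coupling ω_c² = ω_r¹ ⇒ overall = 11/8 × 94/35 = 517/140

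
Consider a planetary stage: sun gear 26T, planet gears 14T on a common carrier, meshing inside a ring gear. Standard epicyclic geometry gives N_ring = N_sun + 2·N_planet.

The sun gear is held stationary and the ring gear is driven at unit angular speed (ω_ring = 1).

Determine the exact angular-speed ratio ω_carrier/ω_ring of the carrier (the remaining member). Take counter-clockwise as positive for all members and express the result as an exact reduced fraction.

27/40

N_ring = 26 + 2·14 = 54
26(ω_s−ω_c) = −54(ω_r−ω_c),  ω_s=0, ω_r=1
26(0−ω_c) = −54(1−ω_c)  ⇒  80ω_c = 54  ⇒  ω_c = 27/40
ω_c/ω_r = 27/40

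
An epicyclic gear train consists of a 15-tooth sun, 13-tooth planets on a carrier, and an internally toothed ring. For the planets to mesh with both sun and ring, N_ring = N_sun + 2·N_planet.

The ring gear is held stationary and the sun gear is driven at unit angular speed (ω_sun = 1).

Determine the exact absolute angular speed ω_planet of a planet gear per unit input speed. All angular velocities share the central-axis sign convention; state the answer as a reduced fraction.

-15/26

N_ring = 15 + 2·13 = 41
15(ω_s−ω_c) = −41(ω_r−ω_c),  ω_r=0, ω_s=1
15(1−ω_c) = −41(0−ω_c)  ⇒  56ω_c = 15  ⇒  ω_c = 15/56
sun–planet: 15·(1−15/56) = −13·(ω_p−ω_c)  ⇒  ω_p−ω_c = −(15/13)·(41/56) = -615/728
ω_p = 15/56 − 615/728 = -15/26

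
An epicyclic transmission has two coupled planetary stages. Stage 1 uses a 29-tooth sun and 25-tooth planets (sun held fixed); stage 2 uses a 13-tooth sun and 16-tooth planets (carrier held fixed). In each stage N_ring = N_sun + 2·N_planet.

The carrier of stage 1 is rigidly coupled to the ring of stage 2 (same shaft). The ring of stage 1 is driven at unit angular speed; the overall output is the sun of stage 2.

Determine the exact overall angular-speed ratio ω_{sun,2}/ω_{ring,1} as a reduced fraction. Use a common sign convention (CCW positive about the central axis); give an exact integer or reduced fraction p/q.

-395/156

Stage 1: N_ring = 29 + 2·25 = 79
Stage 1: 29(ω_s−ω_c) = −79(ω_r−ω_c),  ω_s=0, ω_r=1
Stage 1: 29(0−ω_c) = −79(1−ω_c)  ⇒  108ω_c = 79  ⇒  ω_c = 79/108
  ⇒ ω_c¹/ω_r¹ = 79/108
Stage 2: N_ring = 13 + 2·16 = 45
Stage 2: 13(ω_s−ω_c) = −45(ω_r−ω_c),  ω_c=0, ω_r=1
Stage 2: ω_s = 0 − (45/13)(1−0) = -45/13
  ⇒ ω_s²/ω_r² = -45/13
Coupling ω_r² = ω_c¹ ⇒ overall = 79/108 × -45/13 = -395/156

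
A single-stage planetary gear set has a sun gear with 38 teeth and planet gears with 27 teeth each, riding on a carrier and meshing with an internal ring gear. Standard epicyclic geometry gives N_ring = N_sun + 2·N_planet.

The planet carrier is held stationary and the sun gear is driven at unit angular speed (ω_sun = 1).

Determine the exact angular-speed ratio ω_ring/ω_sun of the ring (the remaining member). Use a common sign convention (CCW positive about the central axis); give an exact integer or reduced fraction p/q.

-19/46

N_ring = 38 + 2·27 = 92
38(ω_s−ω_c) = −92(ω_r−ω_c),  ω_c=0, ω_s=1
ω_r = 0 − (38/92)(1−0) = -19/46
ω_r/ω_s = -19/46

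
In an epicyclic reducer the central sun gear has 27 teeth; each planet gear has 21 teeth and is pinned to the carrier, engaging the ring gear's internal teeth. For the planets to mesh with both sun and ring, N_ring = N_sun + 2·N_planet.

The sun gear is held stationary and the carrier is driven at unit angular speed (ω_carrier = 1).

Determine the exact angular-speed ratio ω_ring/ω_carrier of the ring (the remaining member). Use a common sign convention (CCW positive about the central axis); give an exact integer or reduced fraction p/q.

32/23

N_ring = 27 + 2·21 = 69
27(ω_s−ω_c) = −69(ω_r−ω_c),  ω_s=0, ω_c=1
ω_r = 1 − (27/69)(0−1) = 32/23
ω_r/ω_c = 32/23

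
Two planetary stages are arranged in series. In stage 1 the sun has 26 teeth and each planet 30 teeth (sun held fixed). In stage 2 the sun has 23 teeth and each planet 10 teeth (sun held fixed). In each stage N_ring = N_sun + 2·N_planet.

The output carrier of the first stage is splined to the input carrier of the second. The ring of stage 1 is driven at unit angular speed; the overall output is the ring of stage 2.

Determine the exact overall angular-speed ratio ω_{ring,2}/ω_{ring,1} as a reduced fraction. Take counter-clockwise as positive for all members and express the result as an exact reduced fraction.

33/28

Stage 1: N_ring = 26 + 2·30 = 86
Stage 1: 26(ω_s−ω_c) = −86(ω_r−ω_c),  ω_s=0, ω_r=1
Stage 1: 26(0−ω_c) = −86(1−ω_c)  ⇒  112ω_c = 86  ⇒  ω_c = 43/56
  ⇒ ω_c¹/ω_r¹ = 43/56
Stage 2: N_ring = 23 + 2·10 = 43
Stage 2: 23(ω_s−ω_c) = −43(ω_r−ω_c),  ω_s=0, ω_c=1
Stage 2: ω_r = 1 − (23/43)(0−1) = 66/43
  ⇒ ω_r²/ω_c² = 66/43
Coupling ω_c² = ω_c¹ ⇒ overall = 43/56 × 66/43 = 33/28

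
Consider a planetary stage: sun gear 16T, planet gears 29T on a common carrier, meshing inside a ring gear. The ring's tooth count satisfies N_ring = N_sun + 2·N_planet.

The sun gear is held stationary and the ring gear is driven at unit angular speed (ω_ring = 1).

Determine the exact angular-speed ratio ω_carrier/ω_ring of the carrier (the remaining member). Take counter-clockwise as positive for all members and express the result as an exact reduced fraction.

37/45

N_ring = 16 + 2·29 = 74
16(ω_s−ω_c) = −74(ω_r−ω_c),  ω_s=0, ω_r=1
16(0−ω_c) = −74(1−ω_c)  ⇒  90ω_c = 74  ⇒  ω_c = 37/45
ω_c/ω_r = 37/45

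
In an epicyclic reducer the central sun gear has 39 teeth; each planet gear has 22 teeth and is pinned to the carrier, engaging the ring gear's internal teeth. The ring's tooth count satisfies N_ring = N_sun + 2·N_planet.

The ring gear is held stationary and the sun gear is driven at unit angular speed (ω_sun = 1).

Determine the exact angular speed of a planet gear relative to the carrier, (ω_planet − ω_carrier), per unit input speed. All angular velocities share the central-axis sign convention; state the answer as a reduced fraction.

N_ring = 39 + 2·22 = 83
39(ω_s−ω_c) = −83(ω_r−ω_c),  ω_r=0, ω_s=1
39(1−ω_c) = −83(0−ω_c)  ⇒  122ω_c = 39  ⇒  ω_c = 39/122
sun–planet: 39·(1−39/122) = −22·(ω_p−ω_c)  ⇒  ω_p−ω_c = −(39/22)·(83/122) = -3237/2684

-3237/2684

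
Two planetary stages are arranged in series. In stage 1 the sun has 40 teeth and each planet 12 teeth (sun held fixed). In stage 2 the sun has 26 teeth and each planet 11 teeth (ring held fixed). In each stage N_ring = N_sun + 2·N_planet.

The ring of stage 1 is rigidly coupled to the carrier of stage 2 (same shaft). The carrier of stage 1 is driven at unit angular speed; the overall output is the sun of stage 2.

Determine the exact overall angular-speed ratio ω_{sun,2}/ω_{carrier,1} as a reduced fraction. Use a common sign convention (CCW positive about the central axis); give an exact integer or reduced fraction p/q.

Stage 1: N_ring = 40 + 2·12 = 64
Stage 1: 40(ω_s−ω_c) = −64(ω_r−ω_c),  ω_s=0, ω_c=1
Stage 1: ω_r = 1 − (40/64)(0−1) = 13/8
  ⇒ ω_r¹/ω_c¹ = 13/8
Stage 2: N_ring = 26 + 2·11 = 48
Stage 2: 26(ω_s−ω_c) = −48(ω_r−ω_c),  ω_r=0, ω_c=1
Stage 2: ω_s = 1 − (48/26)(0−1) = 37/13
  ⇒ ω_s²/ω_c² = 37/13
Coupling ω_c² = ω_r¹ ⇒ overall = 13/8 × 37/13 = 37/8

37/8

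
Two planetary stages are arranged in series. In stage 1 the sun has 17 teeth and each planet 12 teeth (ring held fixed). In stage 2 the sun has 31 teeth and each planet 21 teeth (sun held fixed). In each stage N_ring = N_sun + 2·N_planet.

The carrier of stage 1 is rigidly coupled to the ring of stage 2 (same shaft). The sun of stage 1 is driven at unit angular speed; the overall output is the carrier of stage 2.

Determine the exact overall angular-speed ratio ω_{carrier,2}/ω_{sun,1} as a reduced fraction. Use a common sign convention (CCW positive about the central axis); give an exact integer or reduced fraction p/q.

1241/6032

Stage 1: N_ring = 17 + 2·12 = 41
Stage 1: 17(ω_s−ω_c) = −41(ω_r−ω_c),  ω_r=0, ω_s=1
Stage 1: 17(1−ω_c) = −41(0−ω_c)  ⇒  58ω_c = 17  ⇒  ω_c = 17/58
  ⇒ ω_c¹/ω_s¹ = 17/58
Stage 2: N_ring = 31 + 2·21 = 73
Stage 2: 31(ω_s−ω_c) = −73(ω_r−ω_c),  ω_s=0, ω_r=1
Stage 2: 31(0−ω_c) = −73(1−ω_c)  ⇒  104ω_c = 73  ⇒  ω_c = 73/104
  ⇒ ω_c²/ω_r² = 73/104
Coupling ω_r² = ω_c¹ ⇒ overall = 17/58 × 73/104 = 1241/6032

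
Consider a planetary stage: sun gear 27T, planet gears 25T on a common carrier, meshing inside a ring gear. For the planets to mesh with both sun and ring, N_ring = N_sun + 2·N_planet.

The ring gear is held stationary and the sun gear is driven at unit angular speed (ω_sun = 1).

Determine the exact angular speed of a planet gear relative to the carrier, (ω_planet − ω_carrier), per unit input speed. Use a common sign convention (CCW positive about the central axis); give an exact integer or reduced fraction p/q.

-2079/2600

N_ring = 27 + 2·25 = 77
27(ω_s−ω_c) = −77(ω_r−ω_c),  ω_r=0, ω_s=1
27(1−ω_c) = −77(0−ω_c)  ⇒  104ω_c = 27  ⇒  ω_c = 27/104
sun–planet: 27·(1−27/104) = −25·(ω_p−ω_c)  ⇒  ω_p−ω_c = −(27/25)·(77/104) = -2079/2600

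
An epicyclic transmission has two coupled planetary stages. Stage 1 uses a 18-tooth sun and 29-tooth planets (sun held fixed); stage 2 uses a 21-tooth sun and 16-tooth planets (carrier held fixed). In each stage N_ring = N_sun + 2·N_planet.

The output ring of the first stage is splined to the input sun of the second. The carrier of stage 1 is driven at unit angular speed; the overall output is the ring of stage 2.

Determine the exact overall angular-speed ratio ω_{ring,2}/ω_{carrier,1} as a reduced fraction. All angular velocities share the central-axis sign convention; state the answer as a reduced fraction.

Stage 1: N_ring = 18 + 2·29 = 76
Stage 1: 18(ω_s−ω_c) = −76(ω_r−ω_c),  ω_s=0, ω_c=1
Stage 1: ω_r = 1 − (18/76)(0−1) = 47/38
  ⇒ ω_r¹/ω_c¹ = 47/38
Stage 2: N_ring = 21 + 2·16 = 53
Stage 2: 21(ω_s−ω_c) = −53(ω_r−ω_c),  ω_c=0, ω_s=1
Stage 2: ω_r = 0 − (21/53)(1−0) = -21/53
  ⇒ ω_r²/ω_s² = -21/53
Coupling ω_s² = ω_r¹ ⇒ overall = 47/38 × -21/53 = -987/2014

-987/2014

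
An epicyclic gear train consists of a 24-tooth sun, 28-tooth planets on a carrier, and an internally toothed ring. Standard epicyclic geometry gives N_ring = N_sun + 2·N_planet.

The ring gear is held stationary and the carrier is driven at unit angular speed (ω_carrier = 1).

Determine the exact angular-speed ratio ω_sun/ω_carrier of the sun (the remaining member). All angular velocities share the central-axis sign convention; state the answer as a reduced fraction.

13/3

N_ring = 24 + 2·28 = 80
24(ω_s−ω_c) = −80(ω_r−ω_c),  ω_r=0, ω_c=1
ω_s = 1 − (80/24)(0−1) = 13/3
ω_s/ω_c = 13/3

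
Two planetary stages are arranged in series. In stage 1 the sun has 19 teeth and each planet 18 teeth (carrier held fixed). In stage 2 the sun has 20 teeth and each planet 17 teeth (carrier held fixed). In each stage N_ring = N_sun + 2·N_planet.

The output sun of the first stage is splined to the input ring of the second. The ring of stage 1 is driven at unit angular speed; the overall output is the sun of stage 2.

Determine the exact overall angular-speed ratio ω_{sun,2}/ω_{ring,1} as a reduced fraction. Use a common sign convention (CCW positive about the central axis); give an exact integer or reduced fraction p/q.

Stage 1: N_ring = 19 + 2·18 = 55
Stage 1: 19(ω_s−ω_c) = −55(ω_r−ω_c),  ω_c=0, ω_r=1
Stage 1: ω_s = 0 − (55/19)(1−0) = -55/19
  ⇒ ω_s¹/ω_r¹ = -55/19
Stage 2: N_ring = 20 + 2·17 = 54
Stage 2: 20(ω_s−ω_c) = −54(ω_r−ω_c),  ω_c=0, ω_r=1
Stage 2: ω_s = 0 − (54/20)(1−0) = -27/10
  ⇒ ω_s²/ω_r² = -27/10
Coupling ω_r² = ω_s¹ ⇒ overall = -55/19 × -27/10 = 297/38

297/38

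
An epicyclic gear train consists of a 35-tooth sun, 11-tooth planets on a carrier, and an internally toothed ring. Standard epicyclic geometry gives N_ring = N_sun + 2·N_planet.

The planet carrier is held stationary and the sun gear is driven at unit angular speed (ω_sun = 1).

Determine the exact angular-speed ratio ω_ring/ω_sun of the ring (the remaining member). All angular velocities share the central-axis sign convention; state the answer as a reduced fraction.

N_ring = 35 + 2·11 = 57
35(ω_s−ω_c) = −57(ω_r−ω_c),  ω_c=0, ω_s=1
ω_r = 0 − (35/57)(1−0) = -35/57
ω_r/ω_s = -35/57

-35/57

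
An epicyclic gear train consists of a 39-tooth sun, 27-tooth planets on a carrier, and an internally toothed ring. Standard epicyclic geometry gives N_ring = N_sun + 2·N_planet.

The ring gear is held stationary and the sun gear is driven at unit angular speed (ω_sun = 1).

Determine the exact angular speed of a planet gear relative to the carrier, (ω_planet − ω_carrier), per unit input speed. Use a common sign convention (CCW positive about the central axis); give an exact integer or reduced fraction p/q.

N_ring = 39 + 2·27 = 93
39(ω_s−ω_c) = −93(ω_r−ω_c),  ω_r=0, ω_s=1
39(1−ω_c) = −93(0−ω_c)  ⇒  132ω_c = 39  ⇒  ω_c = 13/44
sun–planet: 39·(1−13/44) = −27·(ω_p−ω_c)  ⇒  ω_p−ω_c = −(39/27)·(31/44) = -403/396

-403/396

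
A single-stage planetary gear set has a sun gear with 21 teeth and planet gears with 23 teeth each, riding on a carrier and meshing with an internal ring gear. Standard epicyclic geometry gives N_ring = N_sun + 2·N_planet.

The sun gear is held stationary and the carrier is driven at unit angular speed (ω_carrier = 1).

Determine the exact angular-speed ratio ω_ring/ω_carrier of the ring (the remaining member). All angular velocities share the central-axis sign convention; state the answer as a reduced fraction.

N_ring = 21 + 2·23 = 67
21(ω_s−ω_c) = −67(ω_r−ω_c),  ω_s=0, ω_c=1
ω_r = 1 − (21/67)(0−1) = 88/67
ω_r/ω_c = 88/67

88/67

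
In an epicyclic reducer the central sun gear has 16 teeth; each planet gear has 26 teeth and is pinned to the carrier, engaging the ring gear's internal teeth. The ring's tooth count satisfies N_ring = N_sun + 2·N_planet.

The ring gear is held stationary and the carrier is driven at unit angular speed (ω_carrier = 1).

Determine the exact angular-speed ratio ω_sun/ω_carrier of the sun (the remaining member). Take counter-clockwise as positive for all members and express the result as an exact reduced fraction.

21/4

N_ring = 16 + 2·26 = 68
16(ω_s−ω_c) = −68(ω_r−ω_c),  ω_r=0, ω_c=1
ω_s = 1 − (68/16)(0−1) = 21/4
ω_s/ω_c = 21/4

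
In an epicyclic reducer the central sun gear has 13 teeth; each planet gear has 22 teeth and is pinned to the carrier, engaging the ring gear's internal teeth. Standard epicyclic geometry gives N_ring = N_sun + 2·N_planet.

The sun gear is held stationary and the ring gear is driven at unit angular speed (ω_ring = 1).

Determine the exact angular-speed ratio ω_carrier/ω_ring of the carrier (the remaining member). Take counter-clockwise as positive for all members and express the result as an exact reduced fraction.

57/70

N_ring = 13 + 2·22 = 57
13(ω_s−ω_c) = −57(ω_r−ω_c),  ω_s=0, ω_r=1
13(0−ω_c) = −57(1−ω_c)  ⇒  70ω_c = 57  ⇒  ω_c = 57/70
ω_c/ω_r = 57/70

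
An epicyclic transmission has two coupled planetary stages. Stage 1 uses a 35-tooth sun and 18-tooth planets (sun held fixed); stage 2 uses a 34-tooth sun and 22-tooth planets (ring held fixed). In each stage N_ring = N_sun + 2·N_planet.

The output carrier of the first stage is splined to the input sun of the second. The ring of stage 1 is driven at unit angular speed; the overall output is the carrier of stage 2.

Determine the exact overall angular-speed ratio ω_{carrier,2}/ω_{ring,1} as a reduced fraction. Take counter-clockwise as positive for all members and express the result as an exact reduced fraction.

1207/5936

Stage 1: N_ring = 35 + 2·18 = 71
Stage 1: 35(ω_s−ω_c) = −71(ω_r−ω_c),  ω_s=0, ω_r=1
Stage 1: 35(0−ω_c) = −71(1−ω_c)  ⇒  106ω_c = 71  ⇒  ω_c = 71/106
  ⇒ ω_c¹/ω_r¹ = 71/106
Stage 2: N_ring = 34 + 2·22 = 78
Stage 2: 34(ω_s−ω_c) = −78(ω_r−ω_c),  ω_r=0, ω_s=1
Stage 2: 34(1−ω_c) = −78(0−ω_c)  ⇒  112ω_c = 34  ⇒  ω_c = 17/56
  ⇒ ω_c²/ω_s² = 17/56
Coupling ω_s² = ω_c¹ ⇒ overall = 71/106 × 17/56 = 1207/5936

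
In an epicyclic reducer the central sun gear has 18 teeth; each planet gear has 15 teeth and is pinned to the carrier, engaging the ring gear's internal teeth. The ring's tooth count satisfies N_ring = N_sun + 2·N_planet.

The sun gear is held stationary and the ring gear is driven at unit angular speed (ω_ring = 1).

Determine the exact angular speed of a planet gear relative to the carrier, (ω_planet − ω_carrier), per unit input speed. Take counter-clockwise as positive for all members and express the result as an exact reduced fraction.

N_ring = 18 + 2·15 = 48
18(ω_s−ω_c) = −48(ω_r−ω_c),  ω_s=0, ω_r=1
18(0−ω_c) = −48(1−ω_c)  ⇒  66ω_c = 48  ⇒  ω_c = 8/11
sun–planet: 18·(0−8/11) = −15·(ω_p−ω_c)  ⇒  ω_p−ω_c = −(18/15)·(-8/11) = 48/55

48/55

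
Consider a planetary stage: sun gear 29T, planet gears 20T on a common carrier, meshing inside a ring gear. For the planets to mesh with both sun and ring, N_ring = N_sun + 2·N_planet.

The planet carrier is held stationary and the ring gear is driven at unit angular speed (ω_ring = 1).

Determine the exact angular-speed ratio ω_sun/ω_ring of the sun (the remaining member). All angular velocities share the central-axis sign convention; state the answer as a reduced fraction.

-69/29

N_ring = 29 + 2·20 = 69
29(ω_s−ω_c) = −69(ω_r−ω_c),  ω_c=0, ω_r=1
ω_s = 0 − (69/29)(1−0) = -69/29
ω_s/ω_r = -69/29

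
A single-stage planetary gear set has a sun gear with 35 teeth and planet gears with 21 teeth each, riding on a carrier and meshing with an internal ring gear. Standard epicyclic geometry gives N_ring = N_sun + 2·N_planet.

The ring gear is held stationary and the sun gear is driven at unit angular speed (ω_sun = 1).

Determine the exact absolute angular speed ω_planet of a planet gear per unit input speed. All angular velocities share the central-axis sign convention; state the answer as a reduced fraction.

-5/6

N_ring = 35 + 2·21 = 77
35(ω_s−ω_c) = −77(ω_r−ω_c),  ω_r=0, ω_s=1
35(1−ω_c) = −77(0−ω_c)  ⇒  112ω_c = 35  ⇒  ω_c = 5/16
sun–planet: 35·(1−5/16) = −21·(ω_p−ω_c)  ⇒  ω_p−ω_c = −(35/21)·(11/16) = -55/48
ω_p = 5/16 − 55/48 = -5/6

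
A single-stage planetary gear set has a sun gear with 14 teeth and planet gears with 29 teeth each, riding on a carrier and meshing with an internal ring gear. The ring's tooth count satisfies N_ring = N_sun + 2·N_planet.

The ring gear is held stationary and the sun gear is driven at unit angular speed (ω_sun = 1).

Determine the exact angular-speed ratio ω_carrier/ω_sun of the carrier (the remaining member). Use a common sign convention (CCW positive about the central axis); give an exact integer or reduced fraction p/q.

N_ring = 14 + 2·29 = 72
14(ω_s−ω_c) = −72(ω_r−ω_c),  ω_r=0, ω_s=1
14(1−ω_c) = −72(0−ω_c)  ⇒  86ω_c = 14  ⇒  ω_c = 7/43
ω_c/ω_s = 7/43

7/43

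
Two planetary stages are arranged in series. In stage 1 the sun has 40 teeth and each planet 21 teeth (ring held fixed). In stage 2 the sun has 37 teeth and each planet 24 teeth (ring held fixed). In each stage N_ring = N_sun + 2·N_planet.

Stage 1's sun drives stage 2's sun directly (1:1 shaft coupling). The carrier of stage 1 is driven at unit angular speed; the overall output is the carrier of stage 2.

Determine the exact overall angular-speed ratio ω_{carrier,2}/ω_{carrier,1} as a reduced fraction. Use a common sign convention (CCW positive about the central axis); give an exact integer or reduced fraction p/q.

37/40

Stage 1: N_ring = 40 + 2·21 = 82
Stage 1: 40(ω_s−ω_c) = −82(ω_r−ω_c),  ω_r=0, ω_c=1
Stage 1: ω_s = 1 − (82/40)(0−1) = 61/20
  ⇒ ω_s¹/ω_c¹ = 61/20
Stage 2: N_ring = 37 + 2·24 = 85
Stage 2: 37(ω_s−ω_c) = −85(ω_r−ω_c),  ω_r=0, ω_s=1
Stage 2: 37(1−ω_c) = −85(0−ω_c)  ⇒  122ω_c = 37  ⇒  ω_c = 37/122
  ⇒ ω_c²/ω_s² = 37/122
Coupling ω_s² = ω_s¹ ⇒ overall = 61/20 × 37/122 = 37/40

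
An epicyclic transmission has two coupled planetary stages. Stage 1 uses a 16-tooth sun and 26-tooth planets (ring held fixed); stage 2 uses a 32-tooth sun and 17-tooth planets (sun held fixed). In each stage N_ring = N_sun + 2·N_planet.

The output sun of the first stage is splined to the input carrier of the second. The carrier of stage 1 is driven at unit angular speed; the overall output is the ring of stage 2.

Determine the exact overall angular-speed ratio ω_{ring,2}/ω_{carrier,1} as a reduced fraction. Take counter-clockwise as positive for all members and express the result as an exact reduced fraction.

343/44

Stage 1: N_ring = 16 + 2·26 = 68
Stage 1: 16(ω_s−ω_c) = −68(ω_r−ω_c),  ω_r=0, ω_c=1
Stage 1: ω_s = 1 − (68/16)(0−1) = 21/4
  ⇒ ω_s¹/ω_c¹ = 21/4
Stage 2: N_ring = 32 + 2·17 = 66
Stage 2: 32(ω_s−ω_c) = −66(ω_r−ω_c),  ω_s=0, ω_c=1
Stage 2: ω_r = 1 − (32/66)(0−1) = 49/33
  ⇒ ω_r²/ω_c² = 49/33
Coupling ω_c² = ω_s¹ ⇒ overall = 21/4 × 49/33 = 343/44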